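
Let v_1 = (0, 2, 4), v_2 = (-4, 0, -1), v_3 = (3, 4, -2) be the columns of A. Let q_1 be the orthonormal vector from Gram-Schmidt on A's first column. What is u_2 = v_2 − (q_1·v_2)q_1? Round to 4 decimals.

u_2 = (-4.0000, 0.4000, -0.2000)

v_1 = (0, 2, 4); ‖v_1‖ = 4.4721, so q_1 = (0.0000, 0.4472, 0.8944).
q_1·v_2 = 0.0000·(-4) + 0.4472·0 + 0.8944·(-1) = -0.8944.
u_2 = v_2 + 0.8944·q_1 = (-4.0000, 0.4000, -0.2000).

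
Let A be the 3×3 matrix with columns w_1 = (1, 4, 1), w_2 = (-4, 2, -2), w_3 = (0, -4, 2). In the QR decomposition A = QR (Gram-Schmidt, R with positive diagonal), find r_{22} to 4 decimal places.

q_1 = w_1/‖w_1‖ = (1, 4, 1)/4.2426 = (0.2357, 0.9428, 0.2357).
r_{12} = q_1·w_2 = 0.4714.
u_2 = w_2 − 0.4714·q_1 = (-4.1111, 1.5556, -2.1111).
r_{22} = ‖u_2‖ = 4.8762.

r_{22} = 4.8762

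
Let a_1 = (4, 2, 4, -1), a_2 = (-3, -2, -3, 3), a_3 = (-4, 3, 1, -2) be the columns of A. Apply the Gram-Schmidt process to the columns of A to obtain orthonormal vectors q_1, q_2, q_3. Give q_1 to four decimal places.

q_1 = (0.6576, 0.3288, 0.6576, -0.1644)

q_1 = a_1/‖a_1‖ = (4, 2, 4, -1)/6.0828 = (0.6576, 0.3288, 0.6576, -0.1644).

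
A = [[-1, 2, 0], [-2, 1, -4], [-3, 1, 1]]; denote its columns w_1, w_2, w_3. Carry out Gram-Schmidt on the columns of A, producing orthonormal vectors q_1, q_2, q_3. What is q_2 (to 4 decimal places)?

q_2 = (0.9487, 0.0000, -0.3162)

w_1 = (-1, -2, -3); ‖w_1‖ = 3.7417, so q_1 = (-0.2673, -0.5345, -0.8018).
q_1·w_2 = (-0.2673)·2 + (-0.5345)·1 + (-0.8018)·1 = -1.8708.
u_2 = w_2 + 1.8708·q_1 = (1.5000, 0.0000, -0.5000).
‖u_2‖ = 1.5811, so q_2 = (0.9487, 0.0000, -0.3162).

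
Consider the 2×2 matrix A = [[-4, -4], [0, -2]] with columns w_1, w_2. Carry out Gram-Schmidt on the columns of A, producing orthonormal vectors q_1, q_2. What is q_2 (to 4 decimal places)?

q_2 = (0.0000, -1.0000)

q_1 = w_1/‖w_1‖ = (-4, 0)/4.0000 = (-1.0000, 0.0000).
r_{12} = q_1·w_2 = 4.0000.
u_2 = w_2 − 4.0000·q_1 = (0.0000, -2.0000).
‖u_2‖ = 2.0000, so q_2 = (0.0000, -1.0000).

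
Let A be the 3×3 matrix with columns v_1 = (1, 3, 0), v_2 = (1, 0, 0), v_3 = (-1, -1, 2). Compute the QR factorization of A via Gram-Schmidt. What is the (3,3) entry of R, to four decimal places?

e_1 = v_1/‖v_1‖ = (1, 3, 0)/3.1623 = (0.3162, 0.9487, 0.0000).
r_{12} = e_1·v_2 = 0.3162.
u_2 = v_2 − 0.3162·e_1 = (0.9000, -0.3000, 0.0000).
‖u_2‖ = 0.9487, so e_2 = (0.9487, -0.3162, 0.0000).
r_{13} = e_1·v_3 = -1.2649; r_{23} = e_2·v_3 = -0.6325.
u_3 = v_3 + 1.2649·e_1 + 0.6325·e_2 = (0.0000, 0.0000, 2.0000).
r_{33} = ‖u_3‖ = 2.0000.

r_{33} = 2.0000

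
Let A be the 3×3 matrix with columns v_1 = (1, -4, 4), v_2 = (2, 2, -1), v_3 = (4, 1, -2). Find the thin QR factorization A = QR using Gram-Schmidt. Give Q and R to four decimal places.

v_1 = (1, -4, 4); ‖v_1‖ = 5.7446, so q_1 = (0.1741, -0.6963, 0.6963).
q_1·v_2 = 0.1741·2 + (-0.6963)·2 + 0.6963·(-1) = -1.7408.
u_2 = v_2 + 1.7408·q_1 = (2.3030, 0.7879, 0.2121).
‖u_2‖ = 2.4433, so q_2 = (0.9426, 0.3225, 0.0868).
q_1·v_3 = 0.1741·4 + (-0.6963)·1 + 0.6963·(-2) = -1.3926; q_2·v_3 = 0.9426·4 + 0.3225·1 + 0.0868·(-2) = 3.9192.
u_3 = v_3 + 1.3926·q_1 − 3.9192·q_2 = (0.5482, -1.2335, -1.3706).
‖u_3‖ = 1.9237, so q_3 = (0.2850, -0.6412, -0.7125).

Q = [[0.1741, 0.9426, 0.2850], [-0.6963, 0.3225, -0.6412], [0.6963, 0.0868, -0.7125]], R = [[5.7446, -1.7408, -1.3926], [0.0000, 2.4433, 3.9192], [0.0000, 0.0000, 1.9237]]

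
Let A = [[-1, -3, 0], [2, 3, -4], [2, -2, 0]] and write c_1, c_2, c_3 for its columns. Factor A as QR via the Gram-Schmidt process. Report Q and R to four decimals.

c_1 = (-1, 2, 2); ‖c_1‖ = 3.0000, so e_1 = (-0.3333, 0.6667, 0.6667).
e_1·c_2 = (-0.3333)·(-3) + 0.6667·3 + 0.6667·(-2) = 1.6667.
u_2 = c_2 − 1.6667·e_1 = (-2.4444, 1.8889, -3.1111).
‖u_2‖ = 4.3843, so e_2 = (-0.5575, 0.4308, -0.7096).
e_1·c_3 = (-0.3333)·0 + 0.6667·(-4) + 0.6667·0 = -2.6667; e_2·c_3 = (-0.5575)·0 + 0.4308·(-4) + (-0.7096)·0 = -1.7233.
u_3 = c_3 + 2.6667·e_1 + 1.7233·e_2 = (-1.8497, -1.4798, 0.5549).
‖u_3‖ = 2.4329, so e_3 = (-0.7603, -0.6082, 0.2281).

Q = [[-0.3333, -0.5575, -0.7603], [0.6667, 0.4308, -0.6082], [0.6667, -0.7096, 0.2281]], R = [[3.0000, 1.6667, -2.6667], [0.0000, 4.3843, -1.7233], [0.0000, 0.0000, 2.4329]]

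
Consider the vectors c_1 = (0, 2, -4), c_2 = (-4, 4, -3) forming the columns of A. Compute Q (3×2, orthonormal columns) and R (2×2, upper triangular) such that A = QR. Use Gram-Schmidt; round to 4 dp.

q_1 = c_1/‖c_1‖ = (0, 2, -4)/4.4721 = (0.0000, 0.4472, -0.8944).
r_{12} = q_1·c_2 = 4.4721.
u_2 = c_2 − 4.4721·q_1 = (-4.0000, 2.0000, 1.0000).
‖u_2‖ = 4.5826, so q_2 = (-0.8729, 0.4364, 0.2182).

Q = [[0.0000, -0.8729], [0.4472, 0.4364], [-0.8944, 0.2182]], R = [[4.4721, 4.4721], [0.0000, 4.5826]]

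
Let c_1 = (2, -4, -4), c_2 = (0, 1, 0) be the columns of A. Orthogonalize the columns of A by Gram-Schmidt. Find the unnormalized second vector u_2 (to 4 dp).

q_1 = c_1/‖c_1‖ = (2, -4, -4)/6.0000 = (0.3333, -0.6667, -0.6667).
r_{12} = q_1·c_2 = -0.6667.
u_2 = c_2 + 0.6667·q_1 = (0.2222, 0.5556, -0.4444).

u_2 = (0.2222, 0.5556, -0.4444)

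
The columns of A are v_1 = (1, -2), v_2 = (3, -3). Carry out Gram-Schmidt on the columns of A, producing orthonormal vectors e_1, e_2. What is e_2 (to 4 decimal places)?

e_1 = v_1/‖v_1‖ = (1, -2)/2.2361 = (0.4472, -0.8944).
r_{12} = e_1·v_2 = 4.0249.
u_2 = v_2 − 4.0249·e_1 = (1.2000, 0.6000).
‖u_2‖ = 1.3416, so e_2 = (0.8944, 0.4472).

e_2 = (0.8944, 0.4472)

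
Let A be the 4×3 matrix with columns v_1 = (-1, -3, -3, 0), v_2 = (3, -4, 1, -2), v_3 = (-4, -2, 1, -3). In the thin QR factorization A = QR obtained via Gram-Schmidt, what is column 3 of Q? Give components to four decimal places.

q_3 = (-0.7116, -0.1546, 0.3917, -0.5624)

q_1 = v_1/‖v_1‖ = (-1, -3, -3, 0)/4.3589 = (-0.2294, -0.6882, -0.6882, 0.0000).
r_{12} = q_1·v_2 = 1.3765.
u_2 = v_2 − 1.3765·q_1 = (3.3158, -3.0526, 1.9474, -2.0000).
‖u_2‖ = 5.3014, so q_2 = (0.6255, -0.5758, 0.3673, -0.3773).
r_{13} = q_1·v_3 = 1.6059; r_{23} = q_2·v_3 = 0.1489.
u_3 = v_3 − 1.6059·q_1 − 0.1489·q_2 = (-3.7247, -0.8090, 2.0506, -2.9438).
‖u_3‖ = 5.2344, so q_3 = (-0.7116, -0.1546, 0.3917, -0.5624).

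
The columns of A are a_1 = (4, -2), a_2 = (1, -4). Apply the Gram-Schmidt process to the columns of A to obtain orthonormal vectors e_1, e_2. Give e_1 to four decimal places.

a_1 = (4, -2); ‖a_1‖ = 4.4721, so e_1 = (0.8944, -0.4472).

e_1 = (0.8944, -0.4472)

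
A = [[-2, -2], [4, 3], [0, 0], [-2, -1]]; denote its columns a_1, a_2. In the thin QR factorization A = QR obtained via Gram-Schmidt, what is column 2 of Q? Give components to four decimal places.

q_2 = (-0.7071, 0.0000, 0.0000, 0.7071)

a_1 = (-2, 4, 0, -2); ‖a_1‖ = 4.8990, so q_1 = (-0.4082, 0.8165, 0.0000, -0.4082).
q_1·a_2 = (-0.4082)·(-2) + 0.8165·3 + 0.0000·0 + (-0.4082)·(-1) = 3.6742.
u_2 = a_2 − 3.6742·q_1 = (-0.5000, 0.0000, 0.0000, 0.5000).
‖u_2‖ = 0.7071, so q_2 = (-0.7071, 0.0000, 0.0000, 0.7071).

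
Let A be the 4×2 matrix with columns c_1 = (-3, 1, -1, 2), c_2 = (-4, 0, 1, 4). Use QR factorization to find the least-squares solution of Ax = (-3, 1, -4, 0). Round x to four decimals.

x = (2.3134, -1.0896)

q_1 = c_1/‖c_1‖ = (-3, 1, -1, 2)/3.8730 = (-0.7746, 0.2582, -0.2582, 0.5164).
r_{12} = q_1·c_2 = 4.9058.
u_2 = c_2 − 4.9058·q_1 = (-0.2000, -1.2667, 2.2667, 1.4667).
‖u_2‖ = 2.9889, so q_2 = (-0.0669, -0.4238, 0.7584, 0.4907).
Qᵀb = (3.6148, -3.2565).
Back-substitute: x_2 = -3.2565/2.9889 = -1.0896.
x_1 = (3.6148 − 4.9058·(-1.0896))/3.8730 = 2.3134.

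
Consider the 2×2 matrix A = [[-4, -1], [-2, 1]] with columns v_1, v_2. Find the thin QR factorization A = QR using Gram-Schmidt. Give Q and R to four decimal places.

q_1 = v_1/‖v_1‖ = (-4, -2)/4.4721 = (-0.8944, -0.4472).
r_{12} = q_1·v_2 = 0.4472.
u_2 = v_2 − 0.4472·q_1 = (-0.6000, 1.2000).
‖u_2‖ = 1.3416, so q_2 = (-0.4472, 0.8944).

Q = [[-0.8944, -0.4472], [-0.4472, 0.8944]], R = [[4.4721, 0.4472], [0.0000, 1.3416]]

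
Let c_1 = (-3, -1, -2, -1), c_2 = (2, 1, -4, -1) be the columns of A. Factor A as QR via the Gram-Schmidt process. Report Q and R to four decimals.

c_1 = (-3, -1, -2, -1); ‖c_1‖ = 3.8730, so q_1 = (-0.7746, -0.2582, -0.5164, -0.2582).
q_1·c_2 = (-0.7746)·2 + (-0.2582)·1 + (-0.5164)·(-4) + (-0.2582)·(-1) = 0.5164.
u_2 = c_2 − 0.5164·q_1 = (2.4000, 1.1333, -3.7333, -0.8667).
‖u_2‖ = 4.6619, so q_2 = (0.5148, 0.2431, -0.8008, -0.1859).

Q = [[-0.7746, 0.5148], [-0.2582, 0.2431], [-0.5164, -0.8008], [-0.2582, -0.1859]], R = [[3.8730, 0.5164], [0.0000, 4.6619]]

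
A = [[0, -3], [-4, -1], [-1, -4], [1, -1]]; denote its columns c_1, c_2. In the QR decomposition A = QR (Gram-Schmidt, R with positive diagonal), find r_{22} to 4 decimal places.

e_1 = c_1/‖c_1‖ = (0, -4, -1, 1)/4.2426 = (0.0000, -0.9428, -0.2357, 0.2357).
r_{12} = e_1·c_2 = 1.6499.
u_2 = c_2 − 1.6499·e_1 = (-3.0000, 0.5556, -3.6111, -1.3889).
r_{22} = ‖u_2‖ = 4.9272.

r_{22} = 4.9272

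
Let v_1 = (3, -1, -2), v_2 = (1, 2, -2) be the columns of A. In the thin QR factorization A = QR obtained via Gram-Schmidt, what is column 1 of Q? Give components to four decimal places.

v_1 = (3, -1, -2); ‖v_1‖ = 3.7417, so q_1 = (0.8018, -0.2673, -0.5345).

q_1 = (0.8018, -0.2673, -0.5345)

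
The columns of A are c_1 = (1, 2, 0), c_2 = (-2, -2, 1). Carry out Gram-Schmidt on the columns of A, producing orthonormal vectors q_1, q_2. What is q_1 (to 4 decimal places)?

c_1 = (1, 2, 0); ‖c_1‖ = 2.2361, so q_1 = (0.4472, 0.8944, 0.0000).

q_1 = (0.4472, 0.8944, 0.0000)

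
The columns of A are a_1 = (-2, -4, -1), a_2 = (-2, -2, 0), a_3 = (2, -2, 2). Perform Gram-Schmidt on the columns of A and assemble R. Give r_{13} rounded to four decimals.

a_1 = (-2, -4, -1); ‖a_1‖ = 4.5826, so e_1 = (-0.4364, -0.8729, -0.2182).
r_{13} = e_1·a_3 = 0.4364.

r_{13} = 0.4364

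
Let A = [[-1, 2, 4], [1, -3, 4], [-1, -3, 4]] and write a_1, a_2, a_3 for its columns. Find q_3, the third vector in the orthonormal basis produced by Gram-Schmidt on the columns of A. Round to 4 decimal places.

a_1 = (-1, 1, -1); ‖a_1‖ = 1.7321, so q_1 = (-0.5774, 0.5774, -0.5774).
q_1·a_2 = (-0.5774)·2 + 0.5774·(-3) + (-0.5774)·(-3) = -1.1547.
u_2 = a_2 + 1.1547·q_1 = (1.3333, -2.3333, -3.6667).
‖u_2‖ = 4.5461, so q_2 = (0.2933, -0.5133, -0.8066).
q_1·a_3 = (-0.5774)·4 + 0.5774·4 + (-0.5774)·4 = -2.3094; q_2·a_3 = 0.2933·4 + (-0.5133)·4 + (-0.8066)·4 = -4.1061.
u_3 = a_3 + 2.3094·q_1 + 4.1061·q_2 = (3.8710, 3.2258, -0.6452).
‖u_3‖ = 5.0800, so q_3 = (0.7620, 0.6350, -0.1270).

q_3 = (0.7620, 0.6350, -0.1270)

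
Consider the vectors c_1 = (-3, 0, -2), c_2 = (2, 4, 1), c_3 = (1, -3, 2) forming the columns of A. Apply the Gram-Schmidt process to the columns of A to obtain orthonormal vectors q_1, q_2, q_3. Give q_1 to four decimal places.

c_1 = (-3, 0, -2); ‖c_1‖ = 3.6056, so q_1 = (-0.8321, 0.0000, -0.5547).

q_1 = (-0.8321, 0.0000, -0.5547)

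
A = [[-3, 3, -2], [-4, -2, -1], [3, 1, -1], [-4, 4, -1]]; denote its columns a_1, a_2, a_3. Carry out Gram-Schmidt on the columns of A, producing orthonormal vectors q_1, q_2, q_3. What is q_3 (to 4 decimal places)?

a_1 = (-3, -4, 3, -4); ‖a_1‖ = 7.0711, so q_1 = (-0.4243, -0.5657, 0.4243, -0.5657).
q_1·a_2 = (-0.4243)·3 + (-0.5657)·(-2) + 0.4243·1 + (-0.5657)·4 = -1.9799.
u_2 = a_2 + 1.9799·q_1 = (2.1600, -3.1200, 1.8400, 2.8800).
‖u_2‖ = 5.1069, so q_2 = (0.4230, -0.6109, 0.3603, 0.5639).
q_1·a_3 = (-0.4243)·(-2) + (-0.5657)·(-1) + 0.4243·(-1) + (-0.5657)·(-1) = 1.5556; q_2·a_3 = 0.4230·(-2) + (-0.6109)·(-1) + 0.3603·(-1) + 0.5639·(-1) = -1.1592.
u_3 = a_3 − 1.5556·q_1 + 1.1592·q_2 = (-0.8497, -0.8282, -1.2423, 0.5337).
‖u_3‖ = 1.7989, so q_3 = (-0.4723, -0.4604, -0.6906, 0.2967).

q_3 = (-0.4723, -0.4604, -0.6906, 0.2967)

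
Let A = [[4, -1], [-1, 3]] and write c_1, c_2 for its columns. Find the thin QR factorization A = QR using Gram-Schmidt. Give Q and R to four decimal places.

c_1 = (4, -1); ‖c_1‖ = 4.1231, so q_1 = (0.9701, -0.2425).
q_1·c_2 = 0.9701·(-1) + (-0.2425)·3 = -1.6977.
u_2 = c_2 + 1.6977·q_1 = (0.6471, 2.5882).
‖u_2‖ = 2.6679, so q_2 = (0.2425, 0.9701).

Q = [[0.9701, 0.2425], [-0.2425, 0.9701]], R = [[4.1231, -1.6977], [0.0000, 2.6679]]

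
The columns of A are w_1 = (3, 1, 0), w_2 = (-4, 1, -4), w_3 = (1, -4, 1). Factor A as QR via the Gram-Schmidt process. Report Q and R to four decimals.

Q = [[0.9487, -0.1531, 0.2767], [0.3162, 0.4594, -0.8301], [0.0000, -0.8750, -0.4842]], R = [[3.1623, -3.4785, -0.3162], [0.0000, 4.5717, -2.8655], [0.0000, 0.0000, 3.1127]]

w_1 = (3, 1, 0); ‖w_1‖ = 3.1623, so e_1 = (0.9487, 0.3162, 0.0000).
e_1·w_2 = 0.9487·(-4) + 0.3162·1 + 0.0000·(-4) = -3.4785.
u_2 = w_2 + 3.4785·e_1 = (-0.7000, 2.1000, -4.0000).
‖u_2‖ = 4.5717, so e_2 = (-0.1531, 0.4594, -0.8750).
e_1·w_3 = 0.9487·1 + 0.3162·(-4) + 0.0000·1 = -0.3162; e_2·w_3 = (-0.1531)·1 + 0.4594·(-4) + (-0.8750)·1 = -2.8655.
u_3 = w_3 + 0.3162·e_1 + 2.8655·e_2 = (0.8612, -2.5837, -1.5072).
‖u_3‖ = 3.1127, so e_3 = (0.2767, -0.8301, -0.4842).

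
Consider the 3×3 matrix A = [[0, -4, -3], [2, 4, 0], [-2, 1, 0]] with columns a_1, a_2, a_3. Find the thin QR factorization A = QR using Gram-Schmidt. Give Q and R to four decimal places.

Q = [[0.0000, -0.7493, -0.6623], [0.7071, 0.4683, -0.5298], [-0.7071, 0.4683, -0.5298]], R = [[2.8284, 2.1213, 0.0000], [0.0000, 5.3385, 2.2478], [0.0000, 0.0000, 1.9868]]

q_1 = a_1/‖a_1‖ = (0, 2, -2)/2.8284 = (0.0000, 0.7071, -0.7071).
r_{12} = q_1·a_2 = 2.1213.
u_2 = a_2 − 2.1213·q_1 = (-4.0000, 2.5000, 2.5000).
‖u_2‖ = 5.3385, so q_2 = (-0.7493, 0.4683, 0.4683).
r_{13} = q_1·a_3 = 0.0000; r_{23} = q_2·a_3 = 2.2478.
u_3 = a_3 + 0.0000·q_1 − 2.2478·q_2 = (-1.3158, -1.0526, -1.0526).
‖u_3‖ = 1.9868, so q_3 = (-0.6623, -0.5298, -0.5298).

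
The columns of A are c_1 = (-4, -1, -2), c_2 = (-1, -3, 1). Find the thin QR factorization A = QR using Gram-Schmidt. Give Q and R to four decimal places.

c_1 = (-4, -1, -2); ‖c_1‖ = 4.5826, so e_1 = (-0.8729, -0.2182, -0.4364).
e_1·c_2 = (-0.8729)·(-1) + (-0.2182)·(-3) + (-0.4364)·1 = 1.0911.
u_2 = c_2 − 1.0911·e_1 = (-0.0476, -2.7619, 1.4762).
‖u_2‖ = 3.1320, so e_2 = (-0.0152, -0.8818, 0.4713).

Q = [[-0.8729, -0.0152], [-0.2182, -0.8818], [-0.4364, 0.4713]], R = [[4.5826, 1.0911], [0.0000, 3.1320]]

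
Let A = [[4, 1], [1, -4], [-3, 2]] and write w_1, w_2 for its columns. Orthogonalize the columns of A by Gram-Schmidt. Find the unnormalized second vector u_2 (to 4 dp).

u_2 = (1.9231, -3.7692, 1.3077)

w_1 = (4, 1, -3); ‖w_1‖ = 5.0990, so e_1 = (0.7845, 0.1961, -0.5883).
e_1·w_2 = 0.7845·1 + 0.1961·(-4) + (-0.5883)·2 = -1.1767.
u_2 = w_2 + 1.1767·e_1 = (1.9231, -3.7692, 1.3077).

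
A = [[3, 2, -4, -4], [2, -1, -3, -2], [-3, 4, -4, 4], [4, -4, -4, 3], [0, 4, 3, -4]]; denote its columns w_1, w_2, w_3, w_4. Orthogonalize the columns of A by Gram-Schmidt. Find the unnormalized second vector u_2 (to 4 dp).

w_1 = (3, 2, -3, 4, 0); ‖w_1‖ = 6.1644, so e_1 = (0.4867, 0.3244, -0.4867, 0.6489, 0.0000).
e_1·w_2 = 0.4867·2 + 0.3244·(-1) + (-0.4867)·4 + 0.6489·(-4) + 0.0000·4 = -3.8933.
u_2 = w_2 + 3.8933·e_1 = (3.8947, 0.2632, 2.1053, -1.4737, 4.0000).

u_2 = (3.8947, 0.2632, 2.1053, -1.4737, 4.0000)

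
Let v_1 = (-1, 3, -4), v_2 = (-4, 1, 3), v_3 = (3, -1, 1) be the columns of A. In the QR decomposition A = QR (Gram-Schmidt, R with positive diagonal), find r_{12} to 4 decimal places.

r_{12} = -0.9806

q_1 = v_1/‖v_1‖ = (-1, 3, -4)/5.0990 = (-0.1961, 0.5883, -0.7845).
r_{12} = q_1·v_2 = -0.9806.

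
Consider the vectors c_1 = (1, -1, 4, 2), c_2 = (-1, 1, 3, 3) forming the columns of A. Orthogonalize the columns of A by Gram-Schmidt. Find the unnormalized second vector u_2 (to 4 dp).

c_1 = (1, -1, 4, 2); ‖c_1‖ = 4.6904, so e_1 = (0.2132, -0.2132, 0.8528, 0.4264).
e_1·c_2 = 0.2132·(-1) + (-0.2132)·1 + 0.8528·3 + 0.4264·3 = 3.4112.
u_2 = c_2 − 3.4112·e_1 = (-1.7273, 1.7273, 0.0909, 1.5455).

u_2 = (-1.7273, 1.7273, 0.0909, 1.5455)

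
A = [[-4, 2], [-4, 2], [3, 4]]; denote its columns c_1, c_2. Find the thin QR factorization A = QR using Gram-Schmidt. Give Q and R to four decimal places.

Q = [[-0.6247, 0.3313], [-0.6247, 0.3313], [0.4685, 0.8835]], R = [[6.4031, -0.6247], [0.0000, 4.8590]]

c_1 = (-4, -4, 3); ‖c_1‖ = 6.4031, so e_1 = (-0.6247, -0.6247, 0.4685).
e_1·c_2 = (-0.6247)·2 + (-0.6247)·2 + 0.4685·4 = -0.6247.
u_2 = c_2 + 0.6247·e_1 = (1.6098, 1.6098, 4.2927).
‖u_2‖ = 4.8590, so e_2 = (0.3313, 0.3313, 0.8835).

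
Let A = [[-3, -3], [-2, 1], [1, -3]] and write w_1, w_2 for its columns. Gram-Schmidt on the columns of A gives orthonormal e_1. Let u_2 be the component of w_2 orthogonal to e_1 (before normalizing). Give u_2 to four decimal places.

u_2 = (-2.1429, 1.5714, -3.2857)

w_1 = (-3, -2, 1); ‖w_1‖ = 3.7417, so e_1 = (-0.8018, -0.5345, 0.2673).
e_1·w_2 = (-0.8018)·(-3) + (-0.5345)·1 + 0.2673·(-3) = 1.0690.
u_2 = w_2 − 1.0690·e_1 = (-2.1429, 1.5714, -3.2857).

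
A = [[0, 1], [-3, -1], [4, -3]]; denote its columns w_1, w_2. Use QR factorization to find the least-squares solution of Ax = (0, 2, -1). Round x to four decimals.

x = (-0.5206, -0.3351)

w_1 = (0, -3, 4); ‖w_1‖ = 5.0000, so q_1 = (0.0000, -0.6000, 0.8000).
q_1·w_2 = 0.0000·1 + (-0.6000)·(-1) + 0.8000·(-3) = -1.8000.
u_2 = w_2 + 1.8000·q_1 = (1.0000, -2.0800, -1.5600).
‖u_2‖ = 2.7857, so q_2 = (0.3590, -0.7467, -0.5600).
Qᵀb = (-2.0000, -0.9333).
Back-substitute: x_2 = -0.9333/2.7857 = -0.3351.
x_1 = (-2.0000 + 1.8000·(-0.3351))/5.0000 = -0.5206.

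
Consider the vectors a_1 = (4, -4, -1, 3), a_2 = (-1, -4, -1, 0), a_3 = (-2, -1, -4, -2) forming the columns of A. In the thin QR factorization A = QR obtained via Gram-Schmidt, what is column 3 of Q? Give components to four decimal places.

a_1 = (4, -4, -1, 3); ‖a_1‖ = 6.4807, so e_1 = (0.6172, -0.6172, -0.1543, 0.4629).
e_1·a_2 = 0.6172·(-1) + (-0.6172)·(-4) + (-0.1543)·(-1) + 0.4629·0 = 2.0059.
u_2 = a_2 − 2.0059·e_1 = (-2.2381, -2.7619, -0.6905, -0.9286).
‖u_2‖ = 3.7385, so e_2 = (-0.5987, -0.7388, -0.1847, -0.2484).
e_1·a_3 = 0.6172·(-2) + (-0.6172)·(-1) + (-0.1543)·(-4) + 0.4629·(-2) = -0.9258; e_2·a_3 = (-0.5987)·(-2) + (-0.7388)·(-1) + (-0.1847)·(-4) + (-0.2484)·(-2) = 3.1717.
u_3 = a_3 + 0.9258·e_1 − 3.1717·e_2 = (0.4702, 0.7717, -3.5571, -0.7836).
‖u_3‖ = 3.7528, so e_3 = (0.1253, 0.2056, -0.9478, -0.2088).

e_3 = (0.1253, 0.2056, -0.9478, -0.2088)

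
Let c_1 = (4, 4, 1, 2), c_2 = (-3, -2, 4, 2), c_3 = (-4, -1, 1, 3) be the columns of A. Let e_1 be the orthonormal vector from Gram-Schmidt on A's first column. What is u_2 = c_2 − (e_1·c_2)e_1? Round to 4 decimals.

e_1 = c_1/‖c_1‖ = (4, 4, 1, 2)/6.0828 = (0.6576, 0.6576, 0.1644, 0.3288).
r_{12} = e_1·c_2 = -1.9728.
u_2 = c_2 + 1.9728·e_1 = (-1.7027, -0.7027, 4.3243, 2.6486).

u_2 = (-1.7027, -0.7027, 4.3243, 2.6486)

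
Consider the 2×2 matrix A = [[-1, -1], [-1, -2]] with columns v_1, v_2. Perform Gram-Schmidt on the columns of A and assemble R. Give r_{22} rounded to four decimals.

v_1 = (-1, -1); ‖v_1‖ = 1.4142, so e_1 = (-0.7071, -0.7071).
e_1·v_2 = (-0.7071)·(-1) + (-0.7071)·(-2) = 2.1213.
u_2 = v_2 − 2.1213·e_1 = (0.5000, -0.5000).
r_{22} = ‖u_2‖ = 0.7071.

r_{22} = 0.7071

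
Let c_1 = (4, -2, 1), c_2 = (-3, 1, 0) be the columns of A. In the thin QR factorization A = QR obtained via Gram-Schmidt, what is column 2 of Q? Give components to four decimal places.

q_2 = (-0.4082, -0.4082, 0.8165)

c_1 = (4, -2, 1); ‖c_1‖ = 4.5826, so q_1 = (0.8729, -0.4364, 0.2182).
q_1·c_2 = 0.8729·(-3) + (-0.4364)·1 + 0.2182·0 = -3.0551.
u_2 = c_2 + 3.0551·q_1 = (-0.3333, -0.3333, 0.6667).
‖u_2‖ = 0.8165, so q_2 = (-0.4082, -0.4082, 0.8165).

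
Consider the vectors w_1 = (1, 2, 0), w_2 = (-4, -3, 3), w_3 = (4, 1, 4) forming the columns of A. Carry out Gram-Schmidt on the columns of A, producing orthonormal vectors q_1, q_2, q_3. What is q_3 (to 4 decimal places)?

q_3 = (0.7171, -0.3586, 0.5976)

w_1 = (1, 2, 0); ‖w_1‖ = 2.2361, so q_1 = (0.4472, 0.8944, 0.0000).
q_1·w_2 = 0.4472·(-4) + 0.8944·(-3) + 0.0000·3 = -4.4721.
u_2 = w_2 + 4.4721·q_1 = (-2.0000, 1.0000, 3.0000).
‖u_2‖ = 3.7417, so q_2 = (-0.5345, 0.2673, 0.8018).
q_1·w_3 = 0.4472·4 + 0.8944·1 + 0.0000·4 = 2.6833; q_2·w_3 = (-0.5345)·4 + 0.2673·1 + 0.8018·4 = 1.3363.
u_3 = w_3 − 2.6833·q_1 − 1.3363·q_2 = (3.5143, -1.7571, 2.9286).
‖u_3‖ = 4.9004, so q_3 = (0.7171, -0.3586, 0.5976).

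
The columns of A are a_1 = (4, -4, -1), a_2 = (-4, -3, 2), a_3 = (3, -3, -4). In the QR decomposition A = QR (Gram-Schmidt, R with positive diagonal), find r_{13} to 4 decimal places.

r_{13} = 4.8742

a_1 = (4, -4, -1); ‖a_1‖ = 5.7446, so q_1 = (0.6963, -0.6963, -0.1741).
r_{13} = q_1·a_3 = 4.8742.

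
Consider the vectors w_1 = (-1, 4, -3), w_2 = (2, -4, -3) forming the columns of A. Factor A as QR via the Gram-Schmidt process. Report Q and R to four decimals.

Q = [[-0.1961, 0.3251], [0.7845, -0.5141], [-0.5883, -0.7938]], R = [[5.0990, -1.7650], [0.0000, 5.0877]]

w_1 = (-1, 4, -3); ‖w_1‖ = 5.0990, so e_1 = (-0.1961, 0.7845, -0.5883).
e_1·w_2 = (-0.1961)·2 + 0.7845·(-4) + (-0.5883)·(-3) = -1.7650.
u_2 = w_2 + 1.7650·e_1 = (1.6538, -2.6154, -4.0385).
‖u_2‖ = 5.0877, so e_2 = (0.3251, -0.5141, -0.7938).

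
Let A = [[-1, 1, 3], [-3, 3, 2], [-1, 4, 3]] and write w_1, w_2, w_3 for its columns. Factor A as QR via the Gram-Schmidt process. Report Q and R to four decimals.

Q = [[-0.3015, -0.0953, 0.9487], [-0.9045, -0.2860, -0.3162], [-0.3015, 0.9535, 0.0000]], R = [[3.3166, -4.2212, -3.6181], [0.0000, 2.8604, 2.0023], [0.0000, 0.0000, 2.2136]]

w_1 = (-1, -3, -1); ‖w_1‖ = 3.3166, so q_1 = (-0.3015, -0.9045, -0.3015).
q_1·w_2 = (-0.3015)·1 + (-0.9045)·3 + (-0.3015)·4 = -4.2212.
u_2 = w_2 + 4.2212·q_1 = (-0.2727, -0.8182, 2.7273).
‖u_2‖ = 2.8604, so q_2 = (-0.0953, -0.2860, 0.9535).
q_1·w_3 = (-0.3015)·3 + (-0.9045)·2 + (-0.3015)·3 = -3.6181; q_2·w_3 = (-0.0953)·3 + (-0.2860)·2 + 0.9535·3 = 2.0023.
u_3 = w_3 + 3.6181·q_1 − 2.0023·q_2 = (2.1000, -0.7000, 0.0000).
‖u_3‖ = 2.2136, so q_3 = (0.9487, -0.3162, 0.0000).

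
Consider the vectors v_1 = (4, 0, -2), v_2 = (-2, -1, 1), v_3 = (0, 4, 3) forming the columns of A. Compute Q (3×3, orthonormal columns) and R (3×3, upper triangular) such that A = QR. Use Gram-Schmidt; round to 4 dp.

v_1 = (4, 0, -2); ‖v_1‖ = 4.4721, so e_1 = (0.8944, 0.0000, -0.4472).
e_1·v_2 = 0.8944·(-2) + 0.0000·(-1) + (-0.4472)·1 = -2.2361.
u_2 = v_2 + 2.2361·e_1 = (0.0000, -1.0000, 0.0000).
‖u_2‖ = 1.0000, so e_2 = (0.0000, -1.0000, 0.0000).
e_1·v_3 = 0.8944·0 + 0.0000·4 + (-0.4472)·3 = -1.3416; e_2·v_3 = 0.0000·0 + (-1.0000)·4 + 0.0000·3 = -4.0000.
u_3 = v_3 + 1.3416·e_1 + 4.0000·e_2 = (1.2000, 0.0000, 2.4000).
‖u_3‖ = 2.6833, so e_3 = (0.4472, 0.0000, 0.8944).

Q = [[0.8944, 0.0000, 0.4472], [0.0000, -1.0000, 0.0000], [-0.4472, 0.0000, 0.8944]], R = [[4.4721, -2.2361, -1.3416], [0.0000, 1.0000, -4.0000], [0.0000, 0.0000, 2.6833]]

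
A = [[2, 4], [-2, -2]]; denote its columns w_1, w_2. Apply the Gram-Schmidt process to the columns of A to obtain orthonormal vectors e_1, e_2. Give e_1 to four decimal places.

e_1 = (0.7071, -0.7071)

w_1 = (2, -2); ‖w_1‖ = 2.8284, so e_1 = (0.7071, -0.7071).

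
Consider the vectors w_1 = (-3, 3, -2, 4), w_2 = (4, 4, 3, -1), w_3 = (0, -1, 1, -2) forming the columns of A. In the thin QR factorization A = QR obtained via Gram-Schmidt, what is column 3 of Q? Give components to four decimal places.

q_1 = w_1/‖w_1‖ = (-3, 3, -2, 4)/6.1644 = (-0.4867, 0.4867, -0.3244, 0.6489).
r_{12} = q_1·w_2 = -1.6222.
u_2 = w_2 + 1.6222·q_1 = (3.2105, 4.7895, 2.4737, 0.0526).
‖u_2‖ = 6.2744, so q_2 = (0.5117, 0.7633, 0.3942, 0.0084).
r_{13} = q_1·w_3 = -2.1089; r_{23} = q_2·w_3 = -0.3859.
u_3 = w_3 + 2.1089·q_1 + 0.3859·q_2 = (-0.8289, 0.3209, 0.4679, -0.6283).
‖u_3‖ = 1.1848, so q_3 = (-0.6996, 0.2708, 0.3949, -0.5303).

q_3 = (-0.6996, 0.2708, 0.3949, -0.5303)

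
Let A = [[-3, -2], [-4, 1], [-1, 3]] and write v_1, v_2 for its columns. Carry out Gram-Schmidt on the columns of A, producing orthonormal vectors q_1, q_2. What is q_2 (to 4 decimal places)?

q_2 = (-0.5661, 0.2265, 0.7926)

v_1 = (-3, -4, -1); ‖v_1‖ = 5.0990, so q_1 = (-0.5883, -0.7845, -0.1961).
q_1·v_2 = (-0.5883)·(-2) + (-0.7845)·1 + (-0.1961)·3 = -0.1961.
u_2 = v_2 + 0.1961·q_1 = (-2.1154, 0.8462, 2.9615).
‖u_2‖ = 3.7365, so q_2 = (-0.5661, 0.2265, 0.7926).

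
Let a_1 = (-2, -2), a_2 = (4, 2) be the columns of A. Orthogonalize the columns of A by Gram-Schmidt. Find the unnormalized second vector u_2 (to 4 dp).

u_2 = (1.0000, -1.0000)

e_1 = a_1/‖a_1‖ = (-2, -2)/2.8284 = (-0.7071, -0.7071).
r_{12} = e_1·a_2 = -4.2426.
u_2 = a_2 + 4.2426·e_1 = (1.0000, -1.0000).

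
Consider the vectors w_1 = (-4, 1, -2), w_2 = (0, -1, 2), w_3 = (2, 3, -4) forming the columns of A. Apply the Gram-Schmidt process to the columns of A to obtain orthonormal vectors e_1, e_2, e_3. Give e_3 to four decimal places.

w_1 = (-4, 1, -2); ‖w_1‖ = 4.5826, so e_1 = (-0.8729, 0.2182, -0.4364).
e_1·w_2 = (-0.8729)·0 + 0.2182·(-1) + (-0.4364)·2 = -1.0911.
u_2 = w_2 + 1.0911·e_1 = (-0.9524, -0.7619, 1.5238).
‖u_2‖ = 1.9518, so e_2 = (-0.4880, -0.3904, 0.7807).
e_1·w_3 = (-0.8729)·2 + 0.2182·3 + (-0.4364)·(-4) = 0.6547; e_2·w_3 = (-0.4880)·2 + (-0.3904)·3 + 0.7807·(-4) = -5.2699.
u_3 = w_3 − 0.6547·e_1 + 5.2699·e_2 = (0.0000, 0.8000, 0.4000).
‖u_3‖ = 0.8944, so e_3 = (0.0000, 0.8944, 0.4472).

e_3 = (0.0000, 0.8944, 0.4472)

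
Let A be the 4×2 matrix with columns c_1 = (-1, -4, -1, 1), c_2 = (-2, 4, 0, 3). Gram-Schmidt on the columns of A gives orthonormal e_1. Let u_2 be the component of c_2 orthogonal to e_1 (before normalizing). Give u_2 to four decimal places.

c_1 = (-1, -4, -1, 1); ‖c_1‖ = 4.3589, so e_1 = (-0.2294, -0.9177, -0.2294, 0.2294).
e_1·c_2 = (-0.2294)·(-2) + (-0.9177)·4 + (-0.2294)·0 + 0.2294·3 = -2.5236.
u_2 = c_2 + 2.5236·e_1 = (-2.5789, 1.6842, -0.5789, 3.5789).

u_2 = (-2.5789, 1.6842, -0.5789, 3.5789)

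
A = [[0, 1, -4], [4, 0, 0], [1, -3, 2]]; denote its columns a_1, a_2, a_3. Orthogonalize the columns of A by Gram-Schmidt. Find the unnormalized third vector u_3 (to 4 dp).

u_3 = (-2.9814, 0.2484, -0.9938)

a_1 = (0, 4, 1); ‖a_1‖ = 4.1231, so q_1 = (0.0000, 0.9701, 0.2425).
q_1·a_2 = 0.0000·1 + 0.9701·0 + 0.2425·(-3) = -0.7276.
u_2 = a_2 + 0.7276·q_1 = (1.0000, 0.7059, -2.8235).
‖u_2‖ = 3.0774, so q_2 = (0.3249, 0.2294, -0.9175).
q_1·a_3 = 0.0000·(-4) + 0.9701·0 + 0.2425·2 = 0.4851; q_2·a_3 = 0.3249·(-4) + 0.2294·0 + (-0.9175)·2 = -3.1348.
u_3 = a_3 − 0.4851·q_1 + 3.1348·q_2 = (-2.9814, 0.2484, -0.9938).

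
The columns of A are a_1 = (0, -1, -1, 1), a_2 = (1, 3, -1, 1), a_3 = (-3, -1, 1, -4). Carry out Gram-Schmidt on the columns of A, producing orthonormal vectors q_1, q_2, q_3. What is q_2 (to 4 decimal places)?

q_1 = a_1/‖a_1‖ = (0, -1, -1, 1)/1.7321 = (0.0000, -0.5774, -0.5774, 0.5774).
r_{12} = q_1·a_2 = -0.5774.
u_2 = a_2 + 0.5774·q_1 = (1.0000, 2.6667, -1.3333, 1.3333).
‖u_2‖ = 3.4157, so q_2 = (0.2928, 0.7807, -0.3904, 0.3904).

q_2 = (0.2928, 0.7807, -0.3904, 0.3904)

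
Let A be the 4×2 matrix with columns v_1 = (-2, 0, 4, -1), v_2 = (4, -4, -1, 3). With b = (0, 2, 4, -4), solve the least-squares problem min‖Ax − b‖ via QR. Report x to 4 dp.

x = (0.7306, -0.3105)

v_1 = (-2, 0, 4, -1); ‖v_1‖ = 4.5826, so q_1 = (-0.4364, 0.0000, 0.8729, -0.2182).
q_1·v_2 = (-0.4364)·4 + 0.0000·(-4) + 0.8729·(-1) + (-0.2182)·3 = -3.2733.
u_2 = v_2 + 3.2733·q_1 = (2.5714, -4.0000, 1.8571, 2.2857).
‖u_2‖ = 5.5934, so q_2 = (0.4597, -0.7151, 0.3320, 0.4086).
Qᵀb = (4.3644, -1.7368).
Back-substitute: x_2 = -1.7368/5.5934 = -0.3105.
x_1 = (4.3644 + 3.2733·(-0.3105))/4.5826 = 0.7306.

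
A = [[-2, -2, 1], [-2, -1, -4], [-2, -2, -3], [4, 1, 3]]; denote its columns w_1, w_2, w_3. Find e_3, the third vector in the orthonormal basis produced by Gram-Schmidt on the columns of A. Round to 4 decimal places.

w_1 = (-2, -2, -2, 4); ‖w_1‖ = 5.2915, so e_1 = (-0.3780, -0.3780, -0.3780, 0.7559).
e_1·w_2 = (-0.3780)·(-2) + (-0.3780)·(-1) + (-0.3780)·(-2) + 0.7559·1 = 2.6458.
u_2 = w_2 − 2.6458·e_1 = (-1.0000, 0.0000, -1.0000, -1.0000).
‖u_2‖ = 1.7321, so e_2 = (-0.5774, 0.0000, -0.5774, -0.5774).
e_1·w_3 = (-0.3780)·1 + (-0.3780)·(-4) + (-0.3780)·(-3) + 0.7559·3 = 4.5356; e_2·w_3 = (-0.5774)·1 + (0.0000)·(-4) + (-0.5774)·(-3) + (-0.5774)·3 = -0.5774.
u_3 = w_3 − 4.5356·e_1 + 0.5774·e_2 = (2.3810, -2.2857, -1.6190, -0.7619).
‖u_3‖ = 3.7544, so e_3 = (0.6342, -0.6088, -0.4312, -0.2029).

e_3 = (0.6342, -0.6088, -0.4312, -0.2029)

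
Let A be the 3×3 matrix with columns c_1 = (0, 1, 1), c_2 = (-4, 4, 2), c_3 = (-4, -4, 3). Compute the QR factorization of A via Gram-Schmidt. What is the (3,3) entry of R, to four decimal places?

r_{33} = 6.0000

c_1 = (0, 1, 1); ‖c_1‖ = 1.4142, so q_1 = (0.0000, 0.7071, 0.7071).
q_1·c_2 = 0.0000·(-4) + 0.7071·4 + 0.7071·2 = 4.2426.
u_2 = c_2 − 4.2426·q_1 = (-4.0000, 1.0000, -1.0000).
‖u_2‖ = 4.2426, so q_2 = (-0.9428, 0.2357, -0.2357).
q_1·c_3 = 0.0000·(-4) + 0.7071·(-4) + 0.7071·3 = -0.7071; q_2·c_3 = (-0.9428)·(-4) + 0.2357·(-4) + (-0.2357)·3 = 2.1213.
u_3 = c_3 + 0.7071·q_1 − 2.1213·q_2 = (-2.0000, -4.0000, 4.0000).
r_{33} = ‖u_3‖ = 6.0000.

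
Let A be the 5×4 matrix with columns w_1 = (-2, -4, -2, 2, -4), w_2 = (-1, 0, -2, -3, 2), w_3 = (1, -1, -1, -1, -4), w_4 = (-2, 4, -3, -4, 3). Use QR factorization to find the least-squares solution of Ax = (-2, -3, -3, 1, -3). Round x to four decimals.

w_1 = (-2, -4, -2, 2, -4); ‖w_1‖ = 6.6332, so e_1 = (-0.3015, -0.6030, -0.3015, 0.3015, -0.6030).
e_1·w_2 = (-0.3015)·(-1) + (-0.6030)·0 + (-0.3015)·(-2) + 0.3015·(-3) + (-0.6030)·2 = -1.2060.
u_2 = w_2 + 1.2060·e_1 = (-1.3636, -0.7273, -2.3636, -2.6364, 1.2727).
‖u_2‖ = 4.0676, so e_2 = (-0.3352, -0.1788, -0.5811, -0.6481, 0.3129).
e_1·w_3 = (-0.3015)·1 + (-0.6030)·(-1) + (-0.3015)·(-1) + 0.3015·(-1) + (-0.6030)·(-4) = 2.7136; e_2·w_3 = (-0.3352)·1 + (-0.1788)·(-1) + (-0.5811)·(-1) + (-0.6481)·(-1) + 0.3129·(-4) = -0.1788.
u_3 = w_3 − 2.7136·e_1 + 0.1788·e_2 = (1.7582, 0.6044, -0.2857, -1.9341, -2.3077).
‖u_3‖ = 3.5503, so e_3 = (0.4952, 0.1702, -0.0805, -0.5448, -0.6500).
e_1·w_4 = (-0.3015)·(-2) + (-0.6030)·4 + (-0.3015)·(-3) + 0.3015·(-4) + (-0.6030)·3 = -3.9196; e_2·w_4 = (-0.3352)·(-2) + (-0.1788)·4 + (-0.5811)·(-3) + (-0.6481)·(-4) + 0.3129·3 = 5.2298; e_3·w_4 = 0.4952·(-2) + 0.1702·4 + (-0.0805)·(-3) + (-0.5448)·(-4) + (-0.6500)·3 = 0.1610.
u_4 = w_4 + 3.9196·e_1 − 5.2298·e_2 − 0.1610·e_3 = (-1.5083, 2.5440, -1.1299, 0.6591, -0.8954).
‖u_4‖ = 3.3556, so e_4 = (-0.4495, 0.7582, -0.3367, 0.1964, -0.2668).
Qᵀb = (5.4272, 1.3633, 0.1455, 0.6316).
Back-substitute: x_4 = 0.6316/3.3556 = 0.1882.
x_3 = (0.1455 − 0.1610·0.1882)/3.5503 = 0.0324.
x_2 = (1.3633 + 0.1788·0.0324 − 5.2298·0.1882)/4.0676 = 0.0946.
x_1 = (5.4272 + 1.2060·0.0946 − 2.7136·0.0324 + 3.9196·0.1882)/6.6332 = 0.9333.

x = (0.9333, 0.0946, 0.0324, 0.1882)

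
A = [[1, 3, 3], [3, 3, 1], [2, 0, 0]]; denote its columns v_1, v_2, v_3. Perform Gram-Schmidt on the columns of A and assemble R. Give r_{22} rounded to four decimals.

v_1 = (1, 3, 2); ‖v_1‖ = 3.7417, so q_1 = (0.2673, 0.8018, 0.5345).
q_1·v_2 = 0.2673·3 + 0.8018·3 + 0.5345·0 = 3.2071.
u_2 = v_2 − 3.2071·q_1 = (2.1429, 0.4286, -1.7143).
r_{22} = ‖u_2‖ = 2.7775.

r_{22} = 2.7775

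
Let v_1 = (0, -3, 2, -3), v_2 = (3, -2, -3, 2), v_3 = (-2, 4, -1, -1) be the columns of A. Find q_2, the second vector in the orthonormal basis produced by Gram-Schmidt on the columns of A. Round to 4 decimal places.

q_2 = (0.6078, -0.5709, -0.4973, 0.2394)

v_1 = (0, -3, 2, -3); ‖v_1‖ = 4.6904, so q_1 = (0.0000, -0.6396, 0.4264, -0.6396).
q_1·v_2 = 0.0000·3 + (-0.6396)·(-2) + 0.4264·(-3) + (-0.6396)·2 = -1.2792.
u_2 = v_2 + 1.2792·q_1 = (3.0000, -2.8182, -2.4545, 1.1818).
‖u_2‖ = 4.9360, so q_2 = (0.6078, -0.5709, -0.4973, 0.2394).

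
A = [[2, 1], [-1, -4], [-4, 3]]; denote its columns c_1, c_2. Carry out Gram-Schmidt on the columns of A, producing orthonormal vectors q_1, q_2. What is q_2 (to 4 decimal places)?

c_1 = (2, -1, -4); ‖c_1‖ = 4.5826, so q_1 = (0.4364, -0.2182, -0.8729).
q_1·c_2 = 0.4364·1 + (-0.2182)·(-4) + (-0.8729)·3 = -1.3093.
u_2 = c_2 + 1.3093·q_1 = (1.5714, -4.2857, 1.8571).
‖u_2‖ = 4.9281, so q_2 = (0.3189, -0.8697, 0.3769).

q_2 = (0.3189, -0.8697, 0.3769)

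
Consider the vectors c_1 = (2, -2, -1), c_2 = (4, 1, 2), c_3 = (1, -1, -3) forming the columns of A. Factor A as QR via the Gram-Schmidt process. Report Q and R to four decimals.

Q = [[0.6667, 0.7096, 0.2281], [-0.6667, 0.4308, 0.6082], [-0.3333, 0.5575, -0.7603]], R = [[3.0000, 1.3333, 2.3333], [0.0000, 4.3843, -1.3939], [0.0000, 0.0000, 1.9007]]

c_1 = (2, -2, -1); ‖c_1‖ = 3.0000, so q_1 = (0.6667, -0.6667, -0.3333).
q_1·c_2 = 0.6667·4 + (-0.6667)·1 + (-0.3333)·2 = 1.3333.
u_2 = c_2 − 1.3333·q_1 = (3.1111, 1.8889, 2.4444).
‖u_2‖ = 4.3843, so q_2 = (0.7096, 0.4308, 0.5575).
q_1·c_3 = 0.6667·1 + (-0.6667)·(-1) + (-0.3333)·(-3) = 2.3333; q_2·c_3 = 0.7096·1 + 0.4308·(-1) + 0.5575·(-3) = -1.3939.
u_3 = c_3 − 2.3333·q_1 + 1.3939·q_2 = (0.4335, 1.1561, -1.4451).
‖u_3‖ = 1.9007, so q_3 = (0.2281, 0.6082, -0.7603).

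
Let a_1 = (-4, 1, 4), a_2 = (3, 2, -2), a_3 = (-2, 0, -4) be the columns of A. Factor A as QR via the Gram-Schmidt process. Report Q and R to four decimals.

Q = [[-0.6963, 0.3053, -0.6496], [0.1741, 0.9498, 0.2598], [0.6963, 0.0678, -0.7145]], R = [[5.7446, -3.1334, -1.3926], [0.0000, 2.6799, -0.8820], [0.0000, 0.0000, 4.1572]]

a_1 = (-4, 1, 4); ‖a_1‖ = 5.7446, so q_1 = (-0.6963, 0.1741, 0.6963).
q_1·a_2 = (-0.6963)·3 + 0.1741·2 + 0.6963·(-2) = -3.1334.
u_2 = a_2 + 3.1334·q_1 = (0.8182, 2.5455, 0.1818).
‖u_2‖ = 2.6799, so q_2 = (0.3053, 0.9498, 0.0678).
q_1·a_3 = (-0.6963)·(-2) + 0.1741·0 + 0.6963·(-4) = -1.3926; q_2·a_3 = 0.3053·(-2) + 0.9498·0 + 0.0678·(-4) = -0.8820.
u_3 = a_3 + 1.3926·q_1 + 0.8820·q_2 = (-2.7004, 1.0802, -2.9705).
‖u_3‖ = 4.1572, so q_3 = (-0.6496, 0.2598, -0.7145).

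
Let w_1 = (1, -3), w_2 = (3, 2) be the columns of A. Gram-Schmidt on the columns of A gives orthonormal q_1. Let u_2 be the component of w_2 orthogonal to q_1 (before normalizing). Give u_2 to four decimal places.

u_2 = (3.3000, 1.1000)

w_1 = (1, -3); ‖w_1‖ = 3.1623, so q_1 = (0.3162, -0.9487).
q_1·w_2 = 0.3162·3 + (-0.9487)·2 = -0.9487.
u_2 = w_2 + 0.9487·q_1 = (3.3000, 1.1000).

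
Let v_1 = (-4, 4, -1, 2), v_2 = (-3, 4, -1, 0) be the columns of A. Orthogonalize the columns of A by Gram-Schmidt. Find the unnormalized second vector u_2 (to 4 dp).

q_1 = v_1/‖v_1‖ = (-4, 4, -1, 2)/6.0828 = (-0.6576, 0.6576, -0.1644, 0.3288).
r_{12} = q_1·v_2 = 4.7676.
u_2 = v_2 − 4.7676·q_1 = (0.1351, 0.8649, -0.2162, -1.5676).

u_2 = (0.1351, 0.8649, -0.2162, -1.5676)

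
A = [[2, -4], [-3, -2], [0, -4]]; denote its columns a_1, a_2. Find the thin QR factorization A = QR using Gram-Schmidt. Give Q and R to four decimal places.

Q = [[0.5547, -0.6180], [-0.8321, -0.4120], [0.0000, -0.6695]], R = [[3.6056, -0.5547], [0.0000, 5.9743]]

a_1 = (2, -3, 0); ‖a_1‖ = 3.6056, so q_1 = (0.5547, -0.8321, 0.0000).
q_1·a_2 = 0.5547·(-4) + (-0.8321)·(-2) + 0.0000·(-4) = -0.5547.
u_2 = a_2 + 0.5547·q_1 = (-3.6923, -2.4615, -4.0000).
‖u_2‖ = 5.9743, so q_2 = (-0.6180, -0.4120, -0.6695).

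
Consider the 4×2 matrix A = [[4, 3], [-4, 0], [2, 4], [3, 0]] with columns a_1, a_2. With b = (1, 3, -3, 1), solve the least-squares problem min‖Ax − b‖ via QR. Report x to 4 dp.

x = (-0.1310, -0.2552)

a_1 = (4, -4, 2, 3); ‖a_1‖ = 6.7082, so q_1 = (0.5963, -0.5963, 0.2981, 0.4472).
q_1·a_2 = 0.5963·3 + (-0.5963)·0 + 0.2981·4 + 0.4472·0 = 2.9814.
u_2 = a_2 − 2.9814·q_1 = (1.2222, 1.7778, 3.1111, -1.3333).
‖u_2‖ = 4.0139, so q_2 = (0.3045, 0.4429, 0.7751, -0.3322).
Qᵀb = (-1.6398, -1.0242).
Back-substitute: x_2 = -1.0242/4.0139 = -0.2552.
x_1 = (-1.6398 − 2.9814·(-0.2552))/6.7082 = -0.1310.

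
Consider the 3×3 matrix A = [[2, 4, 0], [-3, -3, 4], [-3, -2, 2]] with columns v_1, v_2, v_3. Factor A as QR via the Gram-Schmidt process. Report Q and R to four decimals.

v_1 = (2, -3, -3); ‖v_1‖ = 4.6904, so q_1 = (0.4264, -0.6396, -0.6396).
q_1·v_2 = 0.4264·4 + (-0.6396)·(-3) + (-0.6396)·(-2) = 4.9036.
u_2 = v_2 − 4.9036·q_1 = (1.9091, 0.1364, 1.1364).
‖u_2‖ = 2.2259, so q_2 = (0.8577, 0.0613, 0.5105).
q_1·v_3 = 0.4264·0 + (-0.6396)·4 + (-0.6396)·2 = -3.8376; q_2·v_3 = 0.8577·0 + 0.0613·4 + 0.5105·2 = 1.2661.
u_3 = v_3 + 3.8376·q_1 − 1.2661·q_2 = (0.5505, 1.4679, -1.1009).
‖u_3‖ = 1.9157, so q_3 = (0.2873, 0.7663, -0.5747).

Q = [[0.4264, 0.8577, 0.2873], [-0.6396, 0.0613, 0.7663], [-0.6396, 0.5105, -0.5747]], R = [[4.6904, 4.9036, -3.8376], [0.0000, 2.2259, 1.2661], [0.0000, 0.0000, 1.9157]]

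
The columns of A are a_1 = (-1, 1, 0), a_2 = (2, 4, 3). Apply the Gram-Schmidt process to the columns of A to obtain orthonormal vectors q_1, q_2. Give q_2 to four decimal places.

q_2 = (0.5774, 0.5774, 0.5774)

a_1 = (-1, 1, 0); ‖a_1‖ = 1.4142, so q_1 = (-0.7071, 0.7071, 0.0000).
q_1·a_2 = (-0.7071)·2 + 0.7071·4 + 0.0000·3 = 1.4142.
u_2 = a_2 − 1.4142·q_1 = (3.0000, 3.0000, 3.0000).
‖u_2‖ = 5.1962, so q_2 = (0.5774, 0.5774, 0.5774).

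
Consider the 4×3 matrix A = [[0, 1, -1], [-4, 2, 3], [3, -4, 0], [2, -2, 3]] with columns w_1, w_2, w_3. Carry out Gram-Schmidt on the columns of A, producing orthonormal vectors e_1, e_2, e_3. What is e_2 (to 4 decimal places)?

e_1 = w_1/‖w_1‖ = (0, -4, 3, 2)/5.3852 = (0.0000, -0.7428, 0.5571, 0.3714).
r_{12} = e_1·w_2 = -4.4567.
u_2 = w_2 + 4.4567·e_1 = (1.0000, -1.3103, -1.5172, -0.3448).
‖u_2‖ = 2.2667, so e_2 = (0.4412, -0.5781, -0.6694, -0.1521).

e_2 = (0.4412, -0.5781, -0.6694, -0.1521)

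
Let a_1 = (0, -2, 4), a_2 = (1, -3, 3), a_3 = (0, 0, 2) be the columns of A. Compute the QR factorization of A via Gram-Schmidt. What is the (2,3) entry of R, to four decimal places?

e_1 = a_1/‖a_1‖ = (0, -2, 4)/4.4721 = (0.0000, -0.4472, 0.8944).
r_{12} = e_1·a_2 = 4.0249.
u_2 = a_2 − 4.0249·e_1 = (1.0000, -1.2000, -0.6000).
‖u_2‖ = 1.6733, so e_2 = (0.5976, -0.7171, -0.3586).
r_{23} = e_2·a_3 = -0.7171.

r_{23} = -0.7171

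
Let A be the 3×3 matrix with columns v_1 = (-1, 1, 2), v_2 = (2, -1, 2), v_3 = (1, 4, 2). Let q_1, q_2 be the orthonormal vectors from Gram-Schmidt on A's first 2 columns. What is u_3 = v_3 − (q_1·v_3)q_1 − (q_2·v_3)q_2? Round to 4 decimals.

u_3 = (1.9623, 2.9434, -0.4906)

v_1 = (-1, 1, 2); ‖v_1‖ = 2.4495, so q_1 = (-0.4082, 0.4082, 0.8165).
q_1·v_2 = (-0.4082)·2 + 0.4082·(-1) + 0.8165·2 = 0.4082.
u_2 = v_2 − 0.4082·q_1 = (2.1667, -1.1667, 1.6667).
‖u_2‖ = 2.9721, so q_2 = (0.7290, -0.3925, 0.5608).
q_1·v_3 = (-0.4082)·1 + 0.4082·4 + 0.8165·2 = 2.8577; q_2·v_3 = 0.7290·1 + (-0.3925)·4 + 0.5608·2 = 0.2804.
u_3 = v_3 − 2.8577·q_1 − 0.2804·q_2 = (1.9623, 2.9434, -0.4906).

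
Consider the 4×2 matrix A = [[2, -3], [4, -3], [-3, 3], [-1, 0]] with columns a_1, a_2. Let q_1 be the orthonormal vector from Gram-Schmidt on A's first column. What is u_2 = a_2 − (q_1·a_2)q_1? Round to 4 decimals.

a_1 = (2, 4, -3, -1); ‖a_1‖ = 5.4772, so q_1 = (0.3651, 0.7303, -0.5477, -0.1826).
q_1·a_2 = 0.3651·(-3) + 0.7303·(-3) + (-0.5477)·3 + (-0.1826)·0 = -4.9295.
u_2 = a_2 + 4.9295·q_1 = (-1.2000, 0.6000, 0.3000, -0.9000).

u_2 = (-1.2000, 0.6000, 0.3000, -0.9000)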